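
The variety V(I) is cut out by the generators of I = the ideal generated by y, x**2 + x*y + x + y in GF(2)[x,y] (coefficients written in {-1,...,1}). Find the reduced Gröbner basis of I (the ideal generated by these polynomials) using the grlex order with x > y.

f_1 = y, LT = y.
f_2 = x**2 + x*y + x + y, LT = x**2.

The S-polynomials (S(f_1,f_2)) all reduce to 0 modulo the current basis, so we have a Gröbner basis.

G = {x**2 + x, y}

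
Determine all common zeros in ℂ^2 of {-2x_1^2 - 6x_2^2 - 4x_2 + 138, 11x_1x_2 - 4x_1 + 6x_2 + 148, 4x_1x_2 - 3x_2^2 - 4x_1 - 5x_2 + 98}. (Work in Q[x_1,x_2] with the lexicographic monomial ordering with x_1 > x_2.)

{(2, -5)}

Compute a lex Gröbner basis by Buchberger's algorithm.
f_1 = -2x_1^2 - 6x_2^2 - 4x_2 + 138, LT = x_1^2.
f_2 = 11x_1x_2 - 4x_1 + 6x_2 + 148, LT = x_1x_2.
f_3 = 4x_1x_2 - 4x_1 - 3x_2^2 - 5x_2 + 98, LT = x_1x_2.

S(f_1,f_2): lcm = x_1^2x_2. S = 4/11x_1^2 - 6/11x_1x_2 - 148/11x_1 + 3x_2^3 + 2x_2^2 - 69x_2.
  leading term x_1^2: subtract (-2/11)·f_1 from 4/11x_1^2 - 6/11x_1x_2 - 148/11x_1 + 3x_2^3 + 2x_2^2 - 69x_2 → -6/11x_1x_2 - 148/11x_1 + 3x_2^3 + 10/11x_2^2 - 767/11x_2 + 276/11
  leading term x_1x_2: subtract (-6/121)·f_2 from -6/11x_1x_2 - 148/11x_1 + 3x_2^3 + 10/11x_2^2 - 767/11x_2 + 276/11 → -1652/121x_1 + 3x_2^3 + 10/11x_2^2 - 8401/121x_2 + 3924/121
  leading term x_1: no divisor's leading term divides it; move -1652/121x_1 to the remainder.
  leading term x_2^3: no divisor's leading term divides it; move 3x_2^3 to the remainder.
  leading term x_2^2: no divisor's leading term divides it; move 10/11x_2^2 to the remainder.
  leading term x_2: no divisor's leading term divides it; move -8401/121x_2 to the remainder.
  leading term 1: no divisor's leading term divides it; move 3924/121 to the remainder.
  remainder -1652/121x_1 + 3x_2^3 + 10/11x_2^2 - 8401/121x_2 + 3924/121 ≠ 0; add h_4 = -1652/121x_1 + 3x_2^3 + 10/11x_2^2 - 8401/121x_2 + 3924/121 to the basis.

S(f_1,f_3): lcm = x_1^2x_2. S = x_1^2 + 3/4x_1x_2^2 + 5/4x_1x_2 - 49/2x_1 + 3x_2^3 + 2x_2^2 - 69x_2.
  leading term x_1^2: subtract (-1/2)·f_1 from x_1^2 + 3/4x_1x_2^2 + 5/4x_1x_2 - 49/2x_1 + 3x_2^3 + 2x_2^2 - 69x_2 → 3/4x_1x_2^2 + 5/4x_1x_2 - 49/2x_1 + 3x_2^3 - x_2^2 - 71x_2 + 69
  leading term x_1x_2^2: subtract (3/44x_2)·f_2 from 3/4x_1x_2^2 + 5/4x_1x_2 - 49/2x_1 + 3x_2^3 - x_2^2 - 71x_2 + 69 → 67/44x_1x_2 - 49/2x_1 + 3x_2^3 - 31/22x_2^2 - 892/11x_2 + 69
  leading term x_1x_2: subtract (67/484)·f_2 from 67/44x_1x_2 - 49/2x_1 + 3x_2^3 - 31/22x_2^2 - 892/11x_2 + 69 → -5795/242x_1 + 3x_2^3 - 31/22x_2^2 - 19825/242x_2 + 5870/121
  leading term x_1: subtract (5795/3304)·h_4 from -5795/242x_1 + 3x_2^3 - 31/22x_2^2 - 19825/242x_2 + 5870/121 → -7473/3304x_2^3 - 54581/18172x_2^2 + 1448445/36344x_2 - 76025/9086
  leading term x_2^3: no divisor's leading term divides it; move -7473/3304x_2^3 to the remainder.
  leading term x_2^2: no divisor's leading term divides it; move -54581/18172x_2^2 to the remainder.
  leading term x_2: no divisor's leading term divides it; move 1448445/36344x_2 to the remainder.
  leading term 1: no divisor's leading term divides it; move -76025/9086 to the remainder.
  remainder -7473/3304x_2^3 - 54581/18172x_2^2 + 1448445/36344x_2 - 76025/9086 ≠ 0; add h_5 = -7473/3304x_2^3 - 54581/18172x_2^2 + 1448445/36344x_2 - 76025/9086 to the basis.

S(f_2,f_3): lcm = x_1x_2. S = 7/11x_1 + 3/4x_2^2 + 79/44x_2 - 243/22.
  leading term x_1: subtract (-11/236)·h_4 from 7/11x_1 + 3/4x_2^2 + 79/44x_2 - 243/22 → 33/236x_2^3 + 187/236x_2^2 - 85/59x_2 - 1125/118
  leading term x_2^3: subtract (-154/2491)·h_5 from 33/236x_2^3 + 187/236x_2^2 - 85/59x_2 - 1125/118 → 6045/9964x_2^2 + 10195/9964x_2 - 50075/4982
  leading term x_2^2: no divisor's leading term divides it; move 6045/9964x_2^2 to the remainder.
  leading term x_2: no divisor's leading term divides it; move 10195/9964x_2 to the remainder.
  leading term 1: no divisor's leading term divides it; move -50075/4982 to the remainder.
  remainder 6045/9964x_2^2 + 10195/9964x_2 - 50075/4982 ≠ 0; add h_6 = 6045/9964x_2^2 + 10195/9964x_2 - 50075/4982 to the basis.

S(f_2,h_4): lcm = x_1x_2. S = -4/11x_1 + 363/1652x_2^4 + 55/826x_2^3 - 8401/1652x_2^2 + 13269/4543x_2 + 148/11.
  leading term x_1: subtract (11/413)·h_4 from -4/11x_1 + 363/1652x_2^4 + 55/826x_2^3 - 8401/1652x_2^2 + 13269/4543x_2 + 148/11 → 363/1652x_2^4 - 11/826x_2^3 - 8441/1652x_2^2 + 1970/413x_2 + 5200/413
  leading term x_2^4: subtract (-242/2491x_2)·h_5 from 363/1652x_2^4 - 11/826x_2^3 - 8441/1652x_2^2 + 1970/413x_2 + 5200/413 → -313896/1028783x_2^3 - 1273409/1028783x_2^2 + 4070995/1028783x_2 + 5200/413
  leading term x_2^3: subtract (837056/6205081)·h_5 from -313896/1028783x_2^3 - 1273409/1028783x_2^2 + 4070995/1028783x_2 + 5200/413 → -5166375/6205081x_2^2 - 8805715/6205081x_2 + 85130800/6205081
  leading term x_2^2: subtract (-1377700/1003873)·h_6 from -5166375/6205081x_2^2 - 8805715/6205081x_2 + 85130800/6205081 → -14970/1003873x_2 - 74850/1003873
  leading term x_2: no divisor's leading term divides it; move -14970/1003873x_2 to the remainder.
  leading term 1: no divisor's leading term divides it; move -74850/1003873 to the remainder.
  remainder -14970/1003873x_2 - 74850/1003873 ≠ 0; add h_7 = -14970/1003873x_2 - 74850/1003873 to the basis.

The other S-polynomials (S(f_1,h_4), S(f_3,h_4), S(f_1,h_5), S(f_2,h_5), S(f_3,h_5), S(h_4,h_5), S(f_1,h_6), S(f_2,h_6), S(f_3,h_6), S(h_4,h_6), S(h_5,h_6), S(f_1,h_7), S(f_2,h_7), S(f_3,h_7), S(h_4,h_7), S(h_5,h_7), S(h_6,h_7)) all reduce to 0 modulo the current basis, so we have a Gröbner basis.
Inter-reduce: drop elements whose leading term is divisible by another's, tail-reduce, and make monic.
Reduced Gröbner basis: {x_1 - 2, x_2 + 5}.

A lex Gröbner basis eliminates variables successively. Here x_2 + 5 depends only on x_2, with roots {-5}; lifting each root through the earlier basis elements recovers the full solutions.
  x_2 = -5: the earlier basis element becomes x_1 - 2 = 0, giving x_1 = 2 — point (2, -5).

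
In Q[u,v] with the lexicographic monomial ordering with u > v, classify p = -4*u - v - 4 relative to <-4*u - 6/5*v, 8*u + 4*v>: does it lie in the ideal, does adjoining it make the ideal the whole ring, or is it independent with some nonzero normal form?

Adjoining -4*u - v - 4 makes the ideal the whole ring: the system is inconsistent.

First compute the reduced Gröbner basis of I by Buchberger's algorithm.
f_1 = -4*u - 6/5*v, LT = u.
f_2 = 8*u + 4*v, LT = u.

S(f_1,f_2): lcm = u. S = -1/5*v.
  leading term v: no divisor's leading term divides it; move -1/5*v to the remainder.
  remainder -1/5*v ≠ 0; add h_3 = -1/5*v to the basis.

S(f_1,h_3): leading monomials are coprime, so the S-polynomial reduces to 0 (Buchberger's first criterion).
S(f_2,h_3): leading monomials are coprime, so the S-polynomial reduces to 0 (Buchberger's first criterion).
Every S-polynomial of the final basis reduces to 0, so we have a Gröbner basis.
Inter-reduce: drop elements whose leading term is divisible by another's, tail-reduce, and make monic.
Reduced Gröbner basis: {u, v}.
Label its elements g_1 = u, g_2 = v.

Reduce p = -4*u - v - 4 modulo G:
  leading term u: subtract (-4)·g_1 from -4*u - v - 4 → -v - 4
  leading term v: subtract (-1)·g_2 from -v - 4 → -4
  leading term 1: no divisor's leading term divides it; move -4 to the remainder.
  normal form = -4.
The normal form is nonzero, so p ∉ I. Since p minus its normal form lies in I, I + (p) = I + (r) where r = -4; decide whether this ideal is the whole ring.
Here r = -4 is a nonzero constant, hence a unit: 1 ∈ I + (p), the Gröbner basis of I + (p) is {1}, and the enlarged system has no common solution — adjoining p is inconsistent.

The remainder on division by a Gröbner basis is unique — it is the normal form.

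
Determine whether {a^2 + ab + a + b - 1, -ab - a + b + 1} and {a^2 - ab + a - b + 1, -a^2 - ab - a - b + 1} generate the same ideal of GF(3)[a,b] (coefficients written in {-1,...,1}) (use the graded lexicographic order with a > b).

Since reduced Gröbner bases are canonical representatives of ideals under a given ordering, it suffices to compute and compare them.
Buchberger on the first generating set:
f_1 = a^2 + ab + a + b - 1, LT = a^2.
f_2 = -ab - a + b + 1, LT = ab.

S(f_1,f_2): lcm = a^2b. S = ab^2 - a^2 - ab + b^2 + a - b.
  reduce S modulo (f_1, f_2):
  remainder -b^2 + 1 ≠ 0; add g_3 = -b^2 + 1 to the basis.

The other S-polynomials (S(f_1,g_3), S(f_2,g_3)) all reduce to 0 modulo the current basis, so we have a Gröbner basis.
Inter-reduce: drop elements whose leading term is divisible by another's, tail-reduce, and make monic.
Reduced Gröbner basis: {a^2 - b, ab + a - b - 1, b^2 - 1}.

Buchberger on the second generating set:
h_1 = a^2 - ab + a - b + 1, LT = a^2.
h_2 = -a^2 - ab - a - b + 1, LT = a^2.

S(h_1,h_2): lcm = a^2. S = ab + b - 1.
  reduce S modulo (h_1, h_2):
  remainder ab + b - 1 ≠ 0; add k_3 = ab + b - 1 to the basis.

S(h_1,k_3): lcm = a^2b. S = -ab^2 - b^2 + a + b.
  reduce S modulo (h_1, h_2, k_3):
  remainder a ≠ 0; add k_4 = a to the basis.

S(k_3,k_4): lcm = ab. S = b - 1.
  reduce S modulo (h_1, h_2, k_3, k_4):
  remainder b - 1 ≠ 0; add k_5 = b - 1 to the basis.

The other S-polynomials (S(h_2,k_3), S(h_1,k_4), S(h_2,k_4), S(h_1,k_5), S(h_2,k_5), S(k_3,k_5), S(k_4,k_5)) all reduce to 0 modulo the current basis, so we have a Gröbner basis.
Inter-reduce: drop elements whose leading term is divisible by another's, tail-reduce, and make monic.
Reduced Gröbner basis: {a, b - 1}.

These differ, so the ideals are not equal.

No, the ideals differ.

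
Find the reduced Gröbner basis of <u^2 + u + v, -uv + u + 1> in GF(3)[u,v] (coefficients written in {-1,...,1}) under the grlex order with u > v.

G = {u^2 + u + v, uv - u - 1, v^2 + u - v + 1}

f_1 = u^2 + u + v, LT = u^2.
f_2 = -uv + u + 1, LT = uv.

S(f_1,f_2): lcm = u^2v. S = u^2 + uv + v^2 + u.
  leading term u^2: subtract (1)·f_1 from u^2 + uv + v^2 + u → uv + v^2 - v
  leading term uv: subtract (-1)·f_2 from uv + v^2 - v → v^2 + u - v + 1
  leading term v^2: no divisor's leading term divides it; move v^2 to the remainder.
  leading term u: no divisor's leading term divides it; move u to the remainder.
  leading term v: no divisor's leading term divides it; move -v to the remainder.
  leading term 1: no divisor's leading term divides it; move 1 to the remainder.
  remainder v^2 + u - v + 1 ≠ 0; add g_3 = v^2 + u - v + 1 to the basis.

The other S-polynomials (S(f_1,g_3), S(f_2,g_3)) all reduce to 0 modulo the current basis, so we have a Gröbner basis.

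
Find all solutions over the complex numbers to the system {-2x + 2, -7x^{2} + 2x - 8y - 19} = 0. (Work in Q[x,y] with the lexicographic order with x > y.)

{(1, -3)}

Compute a lex Gröbner basis by Buchberger's algorithm.
f_1 = -2x + 2, LT = x.
f_2 = -7x^{2} + 2x - 8y - 19, LT = x^{2}.

S(f_1,f_2): lcm = x^{2}. S = -\tfrac{5}{7}x - \tfrac{8}{7}y - \tfrac{19}{7}.
  leading term x: subtract (\tfrac{5}{14})·f_1 from -\tfrac{5}{7}x - \tfrac{8}{7}y - \tfrac{19}{7} → -\tfrac{8}{7}y - \tfrac{24}{7}
  leading term y: no divisor's leading term divides it; move -\tfrac{8}{7}y to the remainder.
  leading term 1: no divisor's leading term divides it; move -\tfrac{24}{7} to the remainder.
  remainder -\tfrac{8}{7}y - \tfrac{24}{7} ≠ 0; add h_3 = -\tfrac{8}{7}y - \tfrac{24}{7} to the basis.

S(f_1,h_3): leading monomials are coprime, so the S-polynomial reduces to 0 (Buchberger's first criterion).
S(f_2,h_3): leading monomials are coprime, so the S-polynomial reduces to 0 (Buchberger's first criterion).
Every S-polynomial of the final basis reduces to 0, so we have a Gröbner basis.
Inter-reduce: drop elements whose leading term is divisible by another's, tail-reduce, and make monic.
Reduced Gröbner basis: {x - 1, y + 3}.

From the last basis element, y + 3 = 0, so y takes values in {-3}. Each choice, substituted upward through the basis, yields the corresponding point(s) of the solution set.
  y = -3: the earlier basis element becomes x - 1 = 0, giving x = 1 — point (1, -3).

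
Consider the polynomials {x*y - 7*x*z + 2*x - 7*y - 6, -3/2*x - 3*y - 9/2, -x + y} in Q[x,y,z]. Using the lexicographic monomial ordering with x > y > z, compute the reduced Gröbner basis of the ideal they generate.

G = {x + 1, y + 1, z}

The reduced Gröbner basis is the canonical form of the ideal for this ordering.

f_1 = x*y - 7*x*z + 2*x - 7*y - 6, LT = x*y.
f_2 = -3/2*x - 3*y - 9/2, LT = x.
f_3 = -x + y, LT = x.

S(f_1,f_2): lcm = x*y. S = -7*x*z + 2*x - 2*y**2 - 10*y - 6.
  reduce S modulo (f_1, f_2, f_3):
  remainder -2*y**2 + 14*y*z - 14*y + 21*z - 12 ≠ 0; add g_4 = -2*y**2 + 14*y*z - 14*y + 21*z - 12 to the basis.

S(f_1,f_3): lcm = x*y. S = -7*x*z + 2*x + y**2 - 7*y - 6.
  reduce S modulo (f_1, f_2, f_3, g_4):
  remainder 21*y*z - 18*y + 63/2*z - 18 ≠ 0; add g_5 = 21*y*z - 18*y + 63/2*z - 18 to the basis.

S(f_2,f_3): lcm = x. S = 3*y + 3.
  reduce S modulo (f_1, f_2, f_3, g_4, g_5):
  remainder 3*y + 3 ≠ 0; add g_6 = 3*y + 3 to the basis.

S(f_1,g_5): lcm = x*y*z. S = 6/7*x*y - 7*x*z**2 + 1/2*x*z + 6/7*x - 7*y*z - 6*z.
  reduce S modulo (f_1, f_2, f_3, g_4, g_5, g_6):
  remainder -3/2*z ≠ 0; add g_7 = -3/2*z to the basis.

The other S-polynomials (S(f_1,g_4), S(f_2,g_4), S(f_3,g_4), S(f_2,g_5), S(f_3,g_5), S(g_4,g_5), S(f_1,g_6), S(f_2,g_6), S(f_3,g_6), S(g_4,g_6), S(g_5,g_6), S(f_1,g_7), S(f_2,g_7), S(f_3,g_7), S(g_4,g_7), S(g_5,g_7), S(g_6,g_7)) all reduce to 0 modulo the current basis, so we have a Gröbner basis.
Inter-reduce: drop elements whose leading term is divisible by another's, tail-reduce, and make monic.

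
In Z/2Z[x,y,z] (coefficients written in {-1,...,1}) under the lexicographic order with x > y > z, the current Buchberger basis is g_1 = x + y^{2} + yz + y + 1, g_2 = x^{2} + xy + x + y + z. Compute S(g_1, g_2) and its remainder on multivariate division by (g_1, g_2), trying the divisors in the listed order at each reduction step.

S(g_1, g_2) = xy^{2} + xyz + y + z; remainder on division = y^{4} + y^{3} + y^{2}z^{2} + y^{2}z + y^{2} + yz + y + z.

lcm(LM(g_1), LM(g_2)) = x^{2}.
S = (lcm/LT(g_1))·g_1 − (lcm/LT(g_2))·g_2 = xy^{2} + xyz + y + z.
Reduce S modulo (g_1, g_2) in that order:
  leading term xy^{2}: subtract (y^{2})·g_1 from xy^{2} + xyz + y + z → xyz + y^{4} + y^{3}z + y^{3} + y^{2} + y + z
  leading term xyz: subtract (yz)·g_1 from xyz + y^{4} + y^{3}z + y^{3} + y^{2} + y + z → y^{4} + y^{3} + y^{2}z^{2} + y^{2}z + y^{2} + yz + y + z
  leading term y^{4}: no divisor's leading term divides it; move y^{4} to the remainder.
  leading term y^{3}: no divisor's leading term divides it; move y^{3} to the remainder.
  leading term y^{2}z^{2}: no divisor's leading term divides it; move y^{2}z^{2} to the remainder.
  leading term y^{2}z: no divisor's leading term divides it; move y^{2}z to the remainder.
  leading term y^{2}: no divisor's leading term divides it; move y^{2} to the remainder.
  leading term yz: no divisor's leading term divides it; move yz to the remainder.
  leading term y: no divisor's leading term divides it; move y to the remainder.
  leading term z: no divisor's leading term divides it; move z to the remainder.
The remainder y^{4} + y^{3} + y^{2}z^{2} + y^{2}z + y^{2} + yz + y + z is nonzero, so it would be added as the next basis element.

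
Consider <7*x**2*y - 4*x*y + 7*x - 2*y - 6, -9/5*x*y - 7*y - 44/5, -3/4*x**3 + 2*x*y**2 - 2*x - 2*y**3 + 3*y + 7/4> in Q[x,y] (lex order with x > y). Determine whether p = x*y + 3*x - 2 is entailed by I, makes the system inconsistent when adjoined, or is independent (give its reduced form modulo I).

First compute the reduced Gröbner basis of I by Buchberger's algorithm.
f_1 = 7*x**2*y - 4*x*y + 7*x - 2*y - 6, LT = x**2*y.
f_2 = -9/5*x*y - 7*y - 44/5, LT = x*y.
f_3 = -3/4*x**3 + 2*x*y**2 - 2*x - 2*y**3 + 3*y + 7/4, LT = x**3.

S(f_1,f_2): lcm = x**2*y. S = -281/63*x*y - 35/9*x - 2/7*y - 6/7.
  reduce S modulo (f_1, f_2, f_3):
  remainder -35/9*x + 9673/567*y + 11878/567 ≠ 0; add h_4 = -35/9*x + 9673/567*y + 11878/567 to the basis.

S(f_1,f_3): lcm = x**3*y. S = -4/7*x**2*y + x**2 + 8/3*x*y**3 - 62/21*x*y - 6/7*x - 8/3*y**4 + 4*y**2 + 7/3*y.
  reduce S modulo (f_1, f_2, f_3, h_4):
  remainder -8/3*y**4 - 280/27*y**3 - 244/27*y**2 + 32801368/1620675*y + 34962268/1620675 ≠ 0; add h_5 = -8/3*y**4 - 280/27*y**3 - 244/27*y**2 + 32801368/1620675*y + 34962268/1620675 to the basis.

S(f_1,h_4): lcm = x**2*y. S = 9673/2205*x*y**2 + 10618/2205*x*y + x - 2/7*y - 6/7.
  reduce S modulo (f_1, f_2, f_3, h_4, h_5):
  remainder -9673/567*y**2 - 20453/567*y - 1540/81 ≠ 0; add h_6 = -9673/567*y**2 - 20453/567*y - 1540/81 to the basis.

S(f_3,h_4): lcm = x**3. S = 9673/2205*x**2*y + 11878/2205*x**2 - 8/3*x*y**2 + 8/3*x + 8/3*y**3 - 4*y - 7/3.
  reduce S modulo (f_1, f_2, f_3, h_4, h_5, h_6):
  remainder 21214325201985187/1376006953740125*y + 21214325201985187/1376006953740125 ≠ 0; add h_7 = 21214325201985187/1376006953740125*y + 21214325201985187/1376006953740125 to the basis.

The other S-polynomials (S(f_2,f_3), S(f_2,h_4), S(f_1,h_5), S(f_2,h_5), S(f_3,h_5), S(h_4,h_5), S(f_1,h_6), S(f_2,h_6), S(f_3,h_6), S(h_4,h_6), S(h_5,h_6), S(f_1,h_7), S(f_2,h_7), S(f_3,h_7), S(h_4,h_7), S(h_5,h_7), S(h_6,h_7)) all reduce to 0 modulo the current basis, so we have a Gröbner basis.
Inter-reduce: drop elements whose leading term is divisible by another's, tail-reduce, and make monic.
Reduced Gröbner basis: {x - 1, y + 1}.
Label its elements g_1 = x - 1, g_2 = y + 1.

Reduce p = x*y + 3*x - 2 modulo G:
  leading term x*y: subtract (y)·g_1 from x*y + 3*x - 2 → 3*x + y - 2
  leading term x: subtract (3)·g_1 from 3*x + y - 2 → y + 1
  leading term y: subtract (1)·g_2 from y + 1 → 0
  normal form = 0.
Since the normal form is 0, p ∈ I.

x*y + 3*x - 2 lies in I (it reduces to 0).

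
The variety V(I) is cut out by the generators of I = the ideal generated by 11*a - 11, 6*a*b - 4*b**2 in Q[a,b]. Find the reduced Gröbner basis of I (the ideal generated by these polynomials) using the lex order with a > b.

G = {a - 1, b**2 - 3/2*b}

Buchberger's algorithm terminates because the ascending chain of leading-term ideals stabilizes.

f_1 = 11*a - 11, LT = a.
f_2 = 6*a*b - 4*b**2, LT = a*b.

S(f_1,f_2): lcm = a*b. S = 2/3*b**2 - b.
  reduce S modulo (f_1, f_2):
  remainder 2/3*b**2 - b ≠ 0; add g_3 = 2/3*b**2 - b to the basis.

The other S-polynomials (S(f_1,g_3), S(f_2,g_3)) all reduce to 0 modulo the current basis, so we have a Gröbner basis.
Inter-reduce: drop elements whose leading term is divisible by another's, tail-reduce, and make monic.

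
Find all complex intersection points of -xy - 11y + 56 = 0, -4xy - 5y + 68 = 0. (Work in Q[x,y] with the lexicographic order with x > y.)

Compute a lex Gröbner basis by Buchberger's algorithm.
f_1 = -xy - 11y + 56, LT = xy.
f_2 = -4xy - 5y + 68, LT = xy.

S(f_1,f_2): lcm = xy. S = 39/4y - 39.
  leading term y: no divisor's leading term divides it; move 39/4y to the remainder.
  leading term 1: no divisor's leading term divides it; move -39 to the remainder.
  remainder 39/4y - 39 ≠ 0; add h_3 = 39/4y - 39 to the basis.

S(f_1,h_3): lcm = xy. S = 4x + 11y - 56.
  leading term x: no divisor's leading term divides it; move 4x to the remainder.
  leading term y: subtract (44/39)·h_3 from 11y - 56 → -12
  leading term 1: no divisor's leading term divides it; move -12 to the remainder.
  remainder 4x - 12 ≠ 0; add h_4 = 4x - 12 to the basis.

The other S-polynomials (S(f_2,h_3), S(f_1,h_4), S(f_2,h_4), S(h_3,h_4)) all reduce to 0 modulo the current basis, so we have a Gröbner basis.
Inter-reduce: drop elements whose leading term is divisible by another's, tail-reduce, and make monic.
Reduced Gröbner basis: {x - 3, y - 4}.

The lex basis is triangular: the last element involves only y. Solving y - 4 = 0 gives y ∈ {4}; substituting each value into the earlier elements determines the remaining variables.
  y = 4: the earlier basis element becomes x - 3 = 0, giving x = 3 — point (3, 4).
Check: every point annihilates each of the original generators.

{(3, 4)}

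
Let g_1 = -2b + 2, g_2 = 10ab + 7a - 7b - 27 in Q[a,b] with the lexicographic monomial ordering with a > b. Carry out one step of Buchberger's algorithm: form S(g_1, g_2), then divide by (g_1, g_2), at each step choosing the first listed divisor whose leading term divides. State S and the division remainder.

lcm(LM(g_1), LM(g_2)) = ab.
S = (lcm/LT(g_1))·g_1 − (lcm/LT(g_2))·g_2 = -\tfrac{17}{10}a + \tfrac{7}{10}b + \tfrac{27}{10}.
Reduce S modulo (g_1, g_2) in that order:
  leading term a: no divisor's leading term divides it; move -\tfrac{17}{10}a to the remainder.
  leading term b: subtract (-\tfrac{7}{20})·g_1 from \tfrac{7}{10}b + \tfrac{27}{10} → \tfrac{17}{5}
  leading term 1: no divisor's leading term divides it; move \tfrac{17}{5} to the remainder.
The remainder -\tfrac{17}{10}a + \tfrac{17}{5} is nonzero, so it would be added as the next basis element.

S(g_1, g_2) = -\tfrac{17}{10}a + \tfrac{7}{10}b + \tfrac{27}{10}; remainder on division = -\tfrac{17}{10}a + \tfrac{17}{5}.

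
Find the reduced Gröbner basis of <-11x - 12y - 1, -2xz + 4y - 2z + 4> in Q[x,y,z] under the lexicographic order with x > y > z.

G = {x + 12/11y + 1/11, yz + 11/6y - 5/6z + 11/6}

Buchberger's algorithm terminates because the ascending chain of leading-term ideals stabilizes.

f_1 = -11x - 12y - 1, LT = x.
f_2 = -2xz + 4y - 2z + 4, LT = xz.

S(f_1,f_2): lcm = xz. S = 12/11yz + 2y - 10/11z + 2.
  leading term yz: no divisor's leading term divides it; move 12/11yz to the remainder.
  leading term y: no divisor's leading term divides it; move 2y to the remainder.
  leading term z: no divisor's leading term divides it; move -10/11z to the remainder.
  leading term 1: no divisor's leading term divides it; move 2 to the remainder.
  remainder 12/11yz + 2y - 10/11z + 2 ≠ 0; add g_3 = 12/11yz + 2y - 10/11z + 2 to the basis.

S(f_1,g_3): leading monomials are coprime, so the S-polynomial reduces to 0 (Buchberger's first criterion).
S(f_2,g_3): lcm = xyz. S = -11/6xy + 5/6xz - 11/6x - 2y^2 + yz - 2y.
  leading term xy: subtract (1/6y)·f_1 from -11/6xy + 5/6xz - 11/6x - 2y^2 + yz - 2y → 5/6xz - 11/6x + yz - 11/6y
  leading term xz: subtract (-5/66z)·f_1 from 5/6xz - 11/6x + yz - 11/6y → -11/6x + 1/11yz - 11/6y - 5/66z
  leading term x: subtract (1/6)·f_1 from -11/6x + 1/11yz - 11/6y - 5/66z → 1/11yz + 1/6y - 5/66z + 1/6
  leading term yz: subtract (1/12)·g_3 from 1/11yz + 1/6y - 5/66z + 1/6 → 0
  remainder 0.

Every S-polynomial of the final basis reduces to 0, so we have a Gröbner basis.
Inter-reduce: drop elements whose leading term is divisible by another's, tail-reduce, and make monic.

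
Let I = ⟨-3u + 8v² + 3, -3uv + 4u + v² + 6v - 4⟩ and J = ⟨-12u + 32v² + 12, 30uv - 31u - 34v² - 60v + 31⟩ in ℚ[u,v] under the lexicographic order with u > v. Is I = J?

Yes, the ideals are equal.

Equality of ideals is decidable: compute both reduced Gröbner bases (unique for the ordering) and check whether they agree.
Buchberger on the first generating set:
f_1 = -3u + 8v² + 3, LT = u.
f_2 = -3uv + 4u + v² + 6v - 4, LT = uv.

S(f_1,f_2): lcm = uv. S = 4/3u - 8/3v³ + ⅓v² + v - 4/3.
  leading term u: subtract (-4/9)·f_1 from 4/3u - 8/3v³ + ⅓v² + v - 4/3 → -8/3v³ + 35/9v² + v
  leading term v³: no divisor's leading term divides it; move -8/3v³ to the remainder.
  leading term v²: no divisor's leading term divides it; move 35/9v² to the remainder.
  leading term v: no divisor's leading term divides it; move v to the remainder.
  remainder -8/3v³ + 35/9v² + v ≠ 0; add g_3 = -8/3v³ + 35/9v² + v to the basis.

The other S-polynomials (S(f_1,g_3), S(f_2,g_3)) all reduce to 0 modulo the current basis, so we have a Gröbner basis.
Inter-reduce: drop elements whose leading term is divisible by another's, tail-reduce, and make monic.
Reduced Gröbner basis: {u - 8/3v² - 1, v³ - 35/24v² - ⅜v}.

Buchberger on the second generating set:
h_1 = -12u + 32v² + 12, LT = u.
h_2 = 30uv - 31u - 34v² - 60v + 31, LT = uv.

S(h_1,h_2): lcm = uv. S = 31/30u - 8/3v³ + 17/15v² + v - 31/30.
  leading term u: subtract (-31/360)·h_1 from 31/30u - 8/3v³ + 17/15v² + v - 31/30 → -8/3v³ + 35/9v² + v
  leading term v³: no divisor's leading term divides it; move -8/3v³ to the remainder.
  leading term v²: no divisor's leading term divides it; move 35/9v² to the remainder.
  leading term v: no divisor's leading term divides it; move v to the remainder.
  remainder -8/3v³ + 35/9v² + v ≠ 0; add k_3 = -8/3v³ + 35/9v² + v to the basis.

The other S-polynomials (S(h_1,k_3), S(h_2,k_3)) all reduce to 0 modulo the current basis, so we have a Gröbner basis.
Inter-reduce: drop elements whose leading term is divisible by another's, tail-reduce, and make monic.
Reduced Gröbner basis: {u - 8/3v² - 1, v³ - 35/24v² - ⅜v}.

Same reduced basis, so the two generating sets span the same ideal.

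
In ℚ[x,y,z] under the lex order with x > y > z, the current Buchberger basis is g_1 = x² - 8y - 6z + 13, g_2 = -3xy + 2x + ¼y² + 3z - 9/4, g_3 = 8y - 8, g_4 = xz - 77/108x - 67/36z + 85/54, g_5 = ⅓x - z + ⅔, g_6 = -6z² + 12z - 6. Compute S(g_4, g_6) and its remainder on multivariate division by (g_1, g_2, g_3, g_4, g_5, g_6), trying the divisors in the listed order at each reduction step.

S(g_4, g_6) = 139/108xz - x - 67/36z² + 85/54z; remainder on division = 0.

lcm(LM(g_4), LM(g_6)) = xz².
S = (lcm/LT(g_4))·g_4 − (lcm/LT(g_6))·g_6 = 139/108xz - x - 67/36z² + 85/54z.
Reduce S modulo (g_1, g_2, g_3, g_4, g_5, g_6) in that order:
  leading term xz: subtract (139/108)·g_4 from 139/108xz - x - 67/36z² + 85/54z → -961/11664x - 67/36z² + 15433/3888z - 11815/5832
  leading term x: subtract (-961/3888)·g_5 from -961/11664x - 67/36z² + 15433/3888z - 11815/5832 → -67/36z² + 67/18z - 67/36
  leading term z²: subtract (67/216)·g_6 from -67/36z² + 67/18z - 67/36 → 0
The remainder is 0, so this S-polynomial contributes no new basis element.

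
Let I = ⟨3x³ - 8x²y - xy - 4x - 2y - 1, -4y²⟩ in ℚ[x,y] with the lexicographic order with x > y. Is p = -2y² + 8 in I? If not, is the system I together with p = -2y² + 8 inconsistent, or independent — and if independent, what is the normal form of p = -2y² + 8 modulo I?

First compute the reduced Gröbner basis of I by Buchberger's algorithm.
f_1 = 3x³ - 8x²y - xy - 4x - 2y - 1, LT = x³.
f_2 = -4y², LT = y².

The S-polynomials (S(f_1,f_2)) all reduce to 0 modulo the current basis, so we have a Gröbner basis.
Inter-reduce: drop elements whose leading term is divisible by another's, tail-reduce, and make monic.
Reduced Gröbner basis: {x³ - 8/3x²y - ⅓xy - 4/3x - ⅔y - ⅓, y²}.
Label its elements g_1 = x³ - 8/3x²y - ⅓xy - 4/3x - ⅔y - ⅓, g_2 = y².

Reduce p = -2y² + 8 modulo G:
  leading term y²: subtract (-2)·g_2 from -2y² + 8 → 8
  leading term 1: no divisor's leading term divides it; move 8 to the remainder.
  normal form = 8.
The normal form is nonzero, so p ∉ I. Since p minus its normal form lies in I, I + (p) = I + (r) where r = 8; decide whether this ideal is the whole ring.
Here r = 8 is a nonzero constant, hence a unit: 1 ∈ I + (p), the Gröbner basis of I + (p) is {1}, and the enlarged system has no common solution — adjoining p is inconsistent.

Adjoining -2y² + 8 makes the ideal the whole ring: the system is inconsistent.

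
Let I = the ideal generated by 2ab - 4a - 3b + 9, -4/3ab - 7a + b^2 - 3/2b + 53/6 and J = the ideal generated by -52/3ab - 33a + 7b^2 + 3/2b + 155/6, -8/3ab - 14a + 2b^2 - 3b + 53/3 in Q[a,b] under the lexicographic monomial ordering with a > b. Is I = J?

Yes, the ideals are equal.

Since reduced Gröbner bases are canonical representatives of ideals under a given ordering, it suffices to compute and compare them.
Buchberger on the first generating set:
f_1 = 2ab - 4a - 3b + 9, LT = ab.
f_2 = -4/3ab - 7a + b^2 - 3/2b + 53/6, LT = ab.

S(f_1,f_2): lcm = ab. S = -29/4a + 3/4b^2 - 21/8b + 89/8.
  leading term a: no divisor's leading term divides it; move -29/4a to the remainder.
  leading term b^2: no divisor's leading term divides it; move 3/4b^2 to the remainder.
  leading term b: no divisor's leading term divides it; move -21/8b to the remainder.
  leading term 1: no divisor's leading term divides it; move 89/8 to the remainder.
  remainder -29/4a + 3/4b^2 - 21/8b + 89/8 ≠ 0; add g_3 = -29/4a + 3/4b^2 - 21/8b + 89/8 to the basis.

S(f_1,g_3): lcm = ab. S = -2a + 3/29b^3 - 21/58b^2 + 1/29b + 9/2.
  leading term a: subtract (8/29)·g_3 from -2a + 3/29b^3 - 21/58b^2 + 1/29b + 9/2 → 3/29b^3 - 33/58b^2 + 22/29b + 83/58
  leading term b^3: no divisor's leading term divides it; move 3/29b^3 to the remainder.
  leading term b^2: no divisor's leading term divides it; move -33/58b^2 to the remainder.
  leading term b: no divisor's leading term divides it; move 22/29b to the remainder.
  leading term 1: no divisor's leading term divides it; move 83/58 to the remainder.
  remainder 3/29b^3 - 33/58b^2 + 22/29b + 83/58 ≠ 0; add g_4 = 3/29b^3 - 33/58b^2 + 22/29b + 83/58 to the basis.

The other S-polynomials (S(f_2,g_3), S(f_1,g_4), S(f_2,g_4), S(g_3,g_4)) all reduce to 0 modulo the current basis, so we have a Gröbner basis.
Inter-reduce: drop elements whose leading term is divisible by another's, tail-reduce, and make monic.
Reduced Gröbner basis: {a - 3/29b^2 + 21/58b - 89/58, b^3 - 11/2b^2 + 22/3b + 83/6}.

Buchberger on the second generating set:
h_1 = -52/3ab - 33a + 7b^2 + 3/2b + 155/6, LT = ab.
h_2 = -8/3ab - 14a + 2b^2 - 3b + 53/3, LT = ab.

S(h_1,h_2): lcm = ab. S = -87/26a + 9/26b^2 - 63/52b + 267/52.
  leading term a: no divisor's leading term divides it; move -87/26a to the remainder.
  leading term b^2: no divisor's leading term divides it; move 9/26b^2 to the remainder.
  leading term b: no divisor's leading term divides it; move -63/52b to the remainder.
  leading term 1: no divisor's leading term divides it; move 267/52 to the remainder.
  remainder -87/26a + 9/26b^2 - 63/52b + 267/52 ≠ 0; add k_3 = -87/26a + 9/26b^2 - 63/52b + 267/52 to the basis.

S(h_1,k_3): lcm = ab. S = 99/52a + 3/29b^3 - 1155/1508b^2 + 4367/3016b - 155/104.
  leading term a: subtract (-33/58)·k_3 from 99/52a + 3/29b^3 - 1155/1508b^2 + 4367/3016b - 155/104 → 3/29b^3 - 33/58b^2 + 22/29b + 83/58
  leading term b^3: no divisor's leading term divides it; move 3/29b^3 to the remainder.
  leading term b^2: no divisor's leading term divides it; move -33/58b^2 to the remainder.
  leading term b: no divisor's leading term divides it; move 22/29b to the remainder.
  leading term 1: no divisor's leading term divides it; move 83/58 to the remainder.
  remainder 3/29b^3 - 33/58b^2 + 22/29b + 83/58 ≠ 0; add k_4 = 3/29b^3 - 33/58b^2 + 22/29b + 83/58 to the basis.

The other S-polynomials (S(h_2,k_3), S(h_1,k_4), S(h_2,k_4), S(k_3,k_4)) all reduce to 0 modulo the current basis, so we have a Gröbner basis.
Inter-reduce: drop elements whose leading term is divisible by another's, tail-reduce, and make monic.
Reduced Gröbner basis: {a - 3/29b^2 + 21/58b - 89/58, b^3 - 11/2b^2 + 22/3b + 83/6}.

The two bases agree; hence the ideals are identical.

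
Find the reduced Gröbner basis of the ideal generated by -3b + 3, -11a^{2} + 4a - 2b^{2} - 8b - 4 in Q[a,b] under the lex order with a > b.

f_1 = -3b + 3, LT = b.
f_2 = -11a^{2} + 4a - 2b^{2} - 8b - 4, LT = a^{2}.

The S-polynomials (S(f_1,f_2)) all reduce to 0 modulo the current basis, so we have a Gröbner basis.

G = {a^{2} - \tfrac{4}{11}a + \tfrac{14}{11}, b - 1}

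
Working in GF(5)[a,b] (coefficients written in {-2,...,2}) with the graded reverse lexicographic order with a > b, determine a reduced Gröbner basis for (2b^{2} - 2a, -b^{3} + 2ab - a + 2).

G = {a^{2} - a + 2b + 2, ab - a + 2, b^{2} - a}

f_1 = 2b^{2} - 2a, LT = b^{2}.
f_2 = -b^{3} + 2ab - a + 2, LT = b^{3}.

S(f_1,f_2): lcm = b^{3}. S = ab - a + 2.
  leading term ab: no divisor's leading term divides it; move ab to the remainder.
  leading term a: no divisor's leading term divides it; move -a to the remainder.
  leading term 1: no divisor's leading term divides it; move 2 to the remainder.
  remainder ab - a + 2 ≠ 0; add g_3 = ab - a + 2 to the basis.

S(f_1,g_3): lcm = ab^{2}. S = -a^{2} + ab - 2b.
  leading term a^{2}: no divisor's leading term divides it; move -a^{2} to the remainder.
  leading term ab: subtract (1)·g_3 from ab - 2b → a - 2b - 2
  leading term a: no divisor's leading term divides it; move a to the remainder.
  leading term b: no divisor's leading term divides it; move -2b to the remainder.
  leading term 1: no divisor's leading term divides it; move -2 to the remainder.
  remainder -a^{2} + a - 2b - 2 ≠ 0; add g_4 = -a^{2} + a - 2b - 2 to the basis.

The other S-polynomials (S(f_2,g_3), S(f_1,g_4), S(f_2,g_4), S(g_3,g_4)) all reduce to 0 modulo the current basis, so we have a Gröbner basis.
Inter-reduce: drop elements whose leading term is divisible by another's, tail-reduce, and make monic.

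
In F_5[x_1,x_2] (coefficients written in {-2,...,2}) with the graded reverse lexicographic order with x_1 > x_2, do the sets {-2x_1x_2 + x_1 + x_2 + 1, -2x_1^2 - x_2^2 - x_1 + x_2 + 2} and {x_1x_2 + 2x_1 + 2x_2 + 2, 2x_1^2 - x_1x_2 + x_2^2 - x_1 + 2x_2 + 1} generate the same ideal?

Two ideals are equal iff their reduced Gröbner bases coincide (the reduced basis is unique for a fixed ordering).
Buchberger on the first generating set:
f_1 = -2x_1x_2 + x_1 + x_2 + 1, LT = x_1x_2.
f_2 = -2x_1^2 - x_2^2 - x_1 + x_2 + 2, LT = x_1^2.

S(f_1,f_2): lcm = x_1^2x_2. S = 2x_2^3 + 2x_1^2 - x_1x_2 - 2x_2^2 + 2x_1 + x_2.
  leading term x_2^3: no divisor's leading term divides it; move 2x_2^3 to the remainder.
  leading term x_1^2: subtract (-1)·f_2 from 2x_1^2 - x_1x_2 - 2x_2^2 + 2x_1 + x_2 → -x_1x_2 + 2x_2^2 + x_1 + 2x_2 + 2
  leading term x_1x_2: subtract (-2)·f_1 from -x_1x_2 + 2x_2^2 + x_1 + 2x_2 + 2 → 2x_2^2 - 2x_1 - x_2 - 1
  leading term x_2^2: no divisor's leading term divides it; move 2x_2^2 to the remainder.
  leading term x_1: no divisor's leading term divides it; move -2x_1 to the remainder.
  leading term x_2: no divisor's leading term divides it; move -x_2 to the remainder.
  leading term 1: no divisor's leading term divides it; move -1 to the remainder.
  remainder 2x_2^3 + 2x_2^2 - 2x_1 - x_2 - 1 ≠ 0; add g_3 = 2x_2^3 + 2x_2^2 - 2x_1 - x_2 - 1 to the basis.

The other S-polynomials (S(f_1,g_3), S(f_2,g_3)) all reduce to 0 modulo the current basis, so we have a Gröbner basis.
Inter-reduce: drop elements whose leading term is divisible by another's, tail-reduce, and make monic.
Reduced Gröbner basis: {x_2^3 + x_2^2 - x_1 + 2x_2 + 2, x_1^2 - 2x_2^2 - 2x_1 + 2x_2 - 1, x_1x_2 + 2x_1 + 2x_2 + 2}.

Buchberger on the second generating set:
h_1 = x_1x_2 + 2x_1 + 2x_2 + 2, LT = x_1x_2.
h_2 = 2x_1^2 - x_1x_2 + x_2^2 - x_1 + 2x_2 + 1, LT = x_1^2.

S(h_1,h_2): lcm = x_1^2x_2. S = -2x_1x_2^2 + 2x_2^3 + 2x_1^2 - x_2^2 + 2x_1 + 2x_2.
  leading term x_1x_2^2: subtract (-2x_2)·h_1 from -2x_1x_2^2 + 2x_2^3 + 2x_1^2 - x_2^2 + 2x_1 + 2x_2 → 2x_2^3 + 2x_1^2 - x_1x_2 - 2x_2^2 + 2x_1 + x_2
  leading term x_2^3: no divisor's leading term divides it; move 2x_2^3 to the remainder.
  leading term x_1^2: subtract (1)·h_2 from 2x_1^2 - x_1x_2 - 2x_2^2 + 2x_1 + x_2 → 2x_2^2 - 2x_1 - x_2 - 1
  leading term x_2^2: no divisor's leading term divides it; move 2x_2^2 to the remainder.
  leading term x_1: no divisor's leading term divides it; move -2x_1 to the remainder.
  leading term x_2: no divisor's leading term divides it; move -x_2 to the remainder.
  leading term 1: no divisor's leading term divides it; move -1 to the remainder.
  remainder 2x_2^3 + 2x_2^2 - 2x_1 - x_2 - 1 ≠ 0; add k_3 = 2x_2^3 + 2x_2^2 - 2x_1 - x_2 - 1 to the basis.

The other S-polynomials (S(h_1,k_3), S(h_2,k_3)) all reduce to 0 modulo the current basis, so we have a Gröbner basis.
Inter-reduce: drop elements whose leading term is divisible by another's, tail-reduce, and make monic.
Reduced Gröbner basis: {x_2^3 + x_2^2 - x_1 + 2x_2 + 2, x_1^2 - 2x_2^2 - 2x_1 + 2x_2 - 1, x_1x_2 + 2x_1 + 2x_2 + 2}.

Same reduced basis, so the two generating sets span the same ideal.
The choice of monomial ordering does not affect the verdict — as long as both bases are computed under the same ordering, their equality decides ideal equality.

Yes, the ideals are equal.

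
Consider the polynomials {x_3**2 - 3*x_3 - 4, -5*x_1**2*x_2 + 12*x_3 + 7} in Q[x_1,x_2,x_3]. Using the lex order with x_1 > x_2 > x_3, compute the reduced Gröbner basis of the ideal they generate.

Buchberger's algorithm terminates because the ascending chain of leading-term ideals stabilizes.

f_1 = x_3**2 - 3*x_3 - 4, LT = x_3**2.
f_2 = -5*x_1**2*x_2 + 12*x_3 + 7, LT = x_1**2*x_2.

The S-polynomials (S(f_1,f_2)) all reduce to 0 modulo the current basis, so we have a Gröbner basis.

G = {x_1**2*x_2 - 12/5*x_3 - 7/5, x_3**2 - 3*x_3 - 4}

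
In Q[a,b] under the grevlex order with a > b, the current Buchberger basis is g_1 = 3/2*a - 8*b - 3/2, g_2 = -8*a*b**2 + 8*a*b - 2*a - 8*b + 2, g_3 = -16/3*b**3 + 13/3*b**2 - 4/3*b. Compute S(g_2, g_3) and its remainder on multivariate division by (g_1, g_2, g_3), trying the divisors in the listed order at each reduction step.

S(g_2, g_3) = -3/16*a*b**2 + b**2 - 1/4*b; remainder on division = 0.

lcm(LM(g_2), LM(g_3)) = a*b**3.
S = (lcm/LT(g_2))·g_2 − (lcm/LT(g_3))·g_3 = -3/16*a*b**2 + b**2 - 1/4*b.
Reduce S modulo (g_1, g_2, g_3) in that order:
  leading term a*b**2: subtract (-1/8*b**2)·g_1 from -3/16*a*b**2 + b**2 - 1/4*b → -b**3 + 13/16*b**2 - 1/4*b
  leading term b**3: subtract (3/16)·g_3 from -b**3 + 13/16*b**2 - 1/4*b → 0
The remainder is 0, so this S-polynomial contributes no new basis element.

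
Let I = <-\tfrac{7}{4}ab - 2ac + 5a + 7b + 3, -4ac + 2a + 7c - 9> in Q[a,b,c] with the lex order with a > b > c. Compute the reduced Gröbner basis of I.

G = {ab - \tfrac{16}{7}a - 4b + 2c - \tfrac{30}{7}, ac - \tfrac{1}{2}a - \tfrac{7}{4}c + \tfrac{9}{4}, bc + \tfrac{1}{9}b - \tfrac{8}{9}c^{2} + \tfrac{260}{63}c - \tfrac{68}{21}}

f_1 = -\tfrac{7}{4}ab - 2ac + 5a + 7b + 3, LT = ab.
f_2 = -4ac + 2a + 7c - 9, LT = ac.

S(f_1,f_2): lcm = abc. S = \tfrac{1}{2}ab + \tfrac{8}{7}ac^{2} - \tfrac{20}{7}ac - \tfrac{9}{4}bc - \tfrac{9}{4}b - \tfrac{12}{7}c.
  reduce S modulo (f_1, f_2):
  remainder -\tfrac{9}{4}bc - \tfrac{1}{4}b + 2c^{2} - \tfrac{65}{7}c + \tfrac{51}{7} ≠ 0; add g_3 = -\tfrac{9}{4}bc - \tfrac{1}{4}b + 2c^{2} - \tfrac{65}{7}c + \tfrac{51}{7} to the basis.

The other S-polynomials (S(f_1,g_3), S(f_2,g_3)) all reduce to 0 modulo the current basis, so we have a Gröbner basis.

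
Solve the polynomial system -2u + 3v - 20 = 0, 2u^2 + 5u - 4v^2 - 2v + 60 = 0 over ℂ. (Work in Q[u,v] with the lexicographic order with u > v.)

Compute a lex Gröbner basis by Buchberger's algorithm.
f_1 = -2u + 3v - 20, LT = u.
f_2 = 2u^2 + 5u - 4v^2 - 2v + 60, LT = u^2.

S(f_1,f_2): lcm = u^2. S = -3/2uv + 15/2u + 2v^2 + v - 30.
  reduce S modulo (f_1, f_2):
  remainder -1/4v^2 + 109/4v - 105 ≠ 0; add h_3 = -1/4v^2 + 109/4v - 105 to the basis.

The other S-polynomials (S(f_1,h_3), S(f_2,h_3)) all reduce to 0 modulo the current basis, so we have a Gröbner basis.
Inter-reduce: drop elements whose leading term is divisible by another's, tail-reduce, and make monic.
Reduced Gröbner basis: {u - 3/2v + 10, v^2 - 109v + 420}.

From the last basis element, v^2 - 109v + 420 = 0, so v takes values in {4, 105}. Each choice, substituted upward through the basis, yields the corresponding point(s) of the solution set.
  v = 4: the earlier basis element becomes u + 4 = 0, giving u = -4 — point (-4, 4).
  v = 105: the earlier basis element becomes u - 295/2 = 0, giving u = 295/2 — point (295/2, 105).

{(-4, 4), (295/2, 105)}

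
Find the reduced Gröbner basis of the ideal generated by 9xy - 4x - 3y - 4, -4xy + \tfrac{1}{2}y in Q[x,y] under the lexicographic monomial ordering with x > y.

G = {x + \tfrac{15}{32}y + 1, y^{2} + \tfrac{12}{5}y}

This is the nonlinear analogue of row-reducing a linear system.

f_1 = 9xy - 4x - 3y - 4, LT = xy.
f_2 = -4xy + \tfrac{1}{2}y, LT = xy.

S(f_1,f_2): lcm = xy. S = -\tfrac{4}{9}x - \tfrac{5}{24}y - \tfrac{4}{9}.
  leading term x: no divisor's leading term divides it; move -\tfrac{4}{9}x to the remainder.
  leading term y: no divisor's leading term divides it; move -\tfrac{5}{24}y to the remainder.
  leading term 1: no divisor's leading term divides it; move -\tfrac{4}{9} to the remainder.
  remainder -\tfrac{4}{9}x - \tfrac{5}{24}y - \tfrac{4}{9} ≠ 0; add g_3 = -\tfrac{4}{9}x - \tfrac{5}{24}y - \tfrac{4}{9} to the basis.

S(f_1,g_3): lcm = xy. S = -\tfrac{4}{9}x - \tfrac{15}{32}y^{2} - \tfrac{4}{3}y - \tfrac{4}{9}.
  leading term x: subtract (1)·g_3 from -\tfrac{4}{9}x - \tfrac{15}{32}y^{2} - \tfrac{4}{3}y - \tfrac{4}{9} → -\tfrac{15}{32}y^{2} - \tfrac{9}{8}y
  leading term y^{2}: no divisor's leading term divides it; move -\tfrac{15}{32}y^{2} to the remainder.
  leading term y: no divisor's leading term divides it; move -\tfrac{9}{8}y to the remainder.
  remainder -\tfrac{15}{32}y^{2} - \tfrac{9}{8}y ≠ 0; add g_4 = -\tfrac{15}{32}y^{2} - \tfrac{9}{8}y to the basis.

The other S-polynomials (S(f_2,g_3), S(f_1,g_4), S(f_2,g_4), S(g_3,g_4)) all reduce to 0 modulo the current basis, so we have a Gröbner basis.
Inter-reduce: drop elements whose leading term is divisible by another's, tail-reduce, and make monic.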